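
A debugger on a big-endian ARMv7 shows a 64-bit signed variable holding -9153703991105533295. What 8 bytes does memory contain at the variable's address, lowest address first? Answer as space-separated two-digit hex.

Two's complement of -9153703991105533295 in 64 bits: 9153703991105533295 = 0x7F087D4810EBB56F; invert → 0x80F782B7EF144A90; add 1 → 0x80F782B7EF144A91.
Split into bytes (most-significant first): 80 F7 82 B7 EF 14 4A 91.
In big-endian order the high byte comes first in memory.
So the memory order matches the most-significant-first order: 80 F7 82 B7 EF 14 4A 91.

80 F7 82 B7 EF 14 4A 91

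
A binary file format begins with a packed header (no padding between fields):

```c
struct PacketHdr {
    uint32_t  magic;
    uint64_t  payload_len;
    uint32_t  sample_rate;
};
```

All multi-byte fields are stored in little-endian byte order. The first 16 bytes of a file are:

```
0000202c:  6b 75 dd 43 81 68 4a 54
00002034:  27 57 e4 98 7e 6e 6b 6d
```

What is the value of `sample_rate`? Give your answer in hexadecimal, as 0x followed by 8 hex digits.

0x6D6B6E7E

`sample_rate` follows `magic` (4 B), `payload_len` (8 B), so it starts at offset 4 + 8 = 12 and occupies 4 bytes.
Bytes at offsets 12..15: 7E 6E 6B 6D.
Little-endian: lowest address holds the least-significant byte.
Reassemble most-significant byte first: 6D 6B 6E 7E → 0x6D6B6E7E.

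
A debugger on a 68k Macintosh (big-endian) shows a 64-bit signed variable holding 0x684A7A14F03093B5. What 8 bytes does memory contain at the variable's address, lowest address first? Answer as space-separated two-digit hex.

68 4A 7A 14 F0 30 93 B5

Split into bytes (most-significant first): 68 4A 7A 14 F0 30 93 B5.
Big-endian: lowest address holds the most-significant byte.
So the memory order matches the most-significant-first order: 68 4A 7A 14 F0 30 93 B5.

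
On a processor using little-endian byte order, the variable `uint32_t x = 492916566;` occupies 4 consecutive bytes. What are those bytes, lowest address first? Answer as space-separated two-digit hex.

492916566 in hexadecimal, padded to 32 bits, is 0x1D614F56.
Split into bytes (most-significant first): 1D 61 4F 56.
Little-endian stores the least-significant byte at the lowest address.
So at ascending addresses the bytes are 56 4F 61 1D.

56 4F 61 1D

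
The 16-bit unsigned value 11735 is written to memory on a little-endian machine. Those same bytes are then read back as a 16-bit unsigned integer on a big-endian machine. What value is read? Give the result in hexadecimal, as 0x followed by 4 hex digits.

0xD72D

11735 in 16-bit hexadecimal is 0x2DD7.
Stored little-endian, the bytes at ascending addresses are D7 2D.
Read back as big-endian, the last byte is least significant, giving 0xD72D.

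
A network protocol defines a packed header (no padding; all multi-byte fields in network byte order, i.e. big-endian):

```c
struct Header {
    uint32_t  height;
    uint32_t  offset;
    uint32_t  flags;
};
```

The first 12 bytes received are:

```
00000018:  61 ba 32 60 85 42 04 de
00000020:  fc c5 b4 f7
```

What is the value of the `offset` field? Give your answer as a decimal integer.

`offset` follows `height` (4 bytes), so it starts at byte offset 4 and occupies 4 bytes.
Bytes at offsets 4..7: 85 42 04 DE.
In big-endian order the high byte comes first in memory.
The bytes are already most-significant first: 0x854204DE.
0x854204DE = 2235696350.

2235696350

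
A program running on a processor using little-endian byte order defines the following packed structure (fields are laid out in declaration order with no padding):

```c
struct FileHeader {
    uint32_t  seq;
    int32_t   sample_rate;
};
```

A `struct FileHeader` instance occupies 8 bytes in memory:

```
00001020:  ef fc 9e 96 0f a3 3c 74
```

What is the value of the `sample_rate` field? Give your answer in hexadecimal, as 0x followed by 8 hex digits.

`sample_rate` follows `seq` (4 bytes), so it starts at byte offset 4 and occupies 4 bytes.
Bytes at offsets 4..7: 0F A3 3C 74.
In little-endian order the low byte comes first in memory.
Reassemble most-significant byte first: 74 3C A3 0F → 0x743CA30F.

0x743CA30F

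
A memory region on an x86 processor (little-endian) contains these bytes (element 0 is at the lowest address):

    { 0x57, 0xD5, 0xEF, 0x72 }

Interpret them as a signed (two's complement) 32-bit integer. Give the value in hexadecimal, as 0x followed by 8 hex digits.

0x72EFD557

In little-endian order the low byte comes first in memory.
Reassemble most-significant byte first: 72 EF D5 57 → 0x72EFD557.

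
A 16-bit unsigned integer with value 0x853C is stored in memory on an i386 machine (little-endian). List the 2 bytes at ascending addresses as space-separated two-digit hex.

3C 85

Split into bytes (most-significant first): 85 3C.
Little-endian stores the least-significant byte at the lowest address.
So at ascending addresses the bytes are 3C 85.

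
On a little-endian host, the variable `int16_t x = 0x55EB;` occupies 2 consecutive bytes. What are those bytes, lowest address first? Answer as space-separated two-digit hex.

Split into bytes (most-significant first): 55 EB.
Little-endian: lowest address holds the least-significant byte.
So at ascending addresses the bytes are EB 55.

EB 55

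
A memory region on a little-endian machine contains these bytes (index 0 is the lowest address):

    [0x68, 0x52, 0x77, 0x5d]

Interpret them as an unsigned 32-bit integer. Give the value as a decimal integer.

1568100968

Little-endian stores the least-significant byte at the lowest address.
Reassemble most-significant byte first: 5D 77 52 68 → 0x5D775268.
0x5D775268 = 1568100968.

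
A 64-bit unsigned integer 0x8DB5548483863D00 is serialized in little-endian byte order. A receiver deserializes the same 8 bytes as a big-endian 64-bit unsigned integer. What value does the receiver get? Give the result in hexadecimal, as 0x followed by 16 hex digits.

Stored little-endian, the bytes at ascending addresses are 00 3D 86 83 84 54 B5 8D.
Read back as big-endian, the last byte is least significant, giving 0x003D86838454B58D.

0x003D86838454B58D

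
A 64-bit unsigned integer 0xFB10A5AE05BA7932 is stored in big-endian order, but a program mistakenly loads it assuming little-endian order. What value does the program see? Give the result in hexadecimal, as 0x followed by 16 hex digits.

Stored big-endian, the bytes at ascending addresses are FB 10 A5 AE 05 BA 79 32.
Read back as little-endian, the first byte is least significant, giving 0x3279BA05AEA510FB.

0x3279BA05AEA510FB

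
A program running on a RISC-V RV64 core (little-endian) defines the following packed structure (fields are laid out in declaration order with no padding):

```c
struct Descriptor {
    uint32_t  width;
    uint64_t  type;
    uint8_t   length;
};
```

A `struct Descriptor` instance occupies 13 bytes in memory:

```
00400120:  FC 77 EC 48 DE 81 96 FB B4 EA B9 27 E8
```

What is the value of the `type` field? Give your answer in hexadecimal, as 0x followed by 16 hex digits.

`type` follows `width` (4 bytes), so it starts at byte offset 4 and occupies 8 bytes.
Bytes at offsets 4..11: DE 81 96 FB B4 EA B9 27.
Little-endian stores the least-significant byte at the lowest address.
Reassemble most-significant byte first: 27 B9 EA B4 FB 96 81 DE → 0x27B9EAB4FB9681DE.

0x27B9EAB4FB9681DE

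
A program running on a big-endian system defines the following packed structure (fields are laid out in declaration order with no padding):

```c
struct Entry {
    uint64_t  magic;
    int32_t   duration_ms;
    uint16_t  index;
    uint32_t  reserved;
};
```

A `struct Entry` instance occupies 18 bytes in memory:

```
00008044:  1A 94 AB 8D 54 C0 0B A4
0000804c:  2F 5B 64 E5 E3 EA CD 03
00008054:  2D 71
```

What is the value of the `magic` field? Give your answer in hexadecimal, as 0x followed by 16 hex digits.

0x1A94AB8D54C00BA4

`magic` is the first field, at byte offset 0, occupying 8 bytes.
Bytes at offsets 0..7: 1A 94 AB 8D 54 C0 0B A4.
Big-endian: lowest address holds the most-significant byte.
The bytes are already most-significant first: 0x1A94AB8D54C00BA4.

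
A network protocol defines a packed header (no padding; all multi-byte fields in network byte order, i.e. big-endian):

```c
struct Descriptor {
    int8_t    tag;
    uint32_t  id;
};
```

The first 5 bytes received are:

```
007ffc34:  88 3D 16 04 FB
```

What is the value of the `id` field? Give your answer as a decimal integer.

`id` follows `tag` (1 byte), so it starts at byte offset 1 and occupies 4 bytes.
Bytes at offsets 1..4: 3D 16 04 FB.
In big-endian order the high byte comes first in memory.
The bytes are already most-significant first: 0x3D1604FB.
0x3D1604FB = 1024853243.

1024853243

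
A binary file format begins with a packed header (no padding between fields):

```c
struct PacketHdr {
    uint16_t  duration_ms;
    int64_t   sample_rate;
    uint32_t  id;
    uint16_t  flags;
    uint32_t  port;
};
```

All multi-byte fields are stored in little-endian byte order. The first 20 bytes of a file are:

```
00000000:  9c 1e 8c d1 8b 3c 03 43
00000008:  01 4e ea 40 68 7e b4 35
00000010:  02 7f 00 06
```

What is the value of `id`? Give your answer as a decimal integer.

2120761578

`id` follows `duration_ms` (2 B), `sample_rate` (8 B), so it starts at offset 2 + 8 = 10 and occupies 4 bytes.
Bytes at offsets 10..13: EA 40 68 7E.
In little-endian order the low byte comes first in memory.
Reassemble most-significant byte first: 7E 68 40 EA → 0x7E6840EA.
0x7E6840EA = 2120761578.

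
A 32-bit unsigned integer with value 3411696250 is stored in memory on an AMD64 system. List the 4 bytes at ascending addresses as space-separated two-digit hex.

7A 5A 5A CB

3411696250 in hexadecimal, padded to 32 bits, is 0xCB5A5A7A.
Split into bytes (most-significant first): CB 5A 5A 7A.
Little-endian stores the least-significant byte at the lowest address.
So at ascending addresses the bytes are 7A 5A 5A CB.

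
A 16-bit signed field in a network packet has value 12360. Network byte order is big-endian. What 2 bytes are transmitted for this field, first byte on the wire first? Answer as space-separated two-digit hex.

12360 in hexadecimal, padded to 16 bits, is 0x3048.
Split into bytes (most-significant first): 30 48.
Big-endian: lowest address holds the most-significant byte.
So the memory order matches the most-significant-first order: 30 48.

30 48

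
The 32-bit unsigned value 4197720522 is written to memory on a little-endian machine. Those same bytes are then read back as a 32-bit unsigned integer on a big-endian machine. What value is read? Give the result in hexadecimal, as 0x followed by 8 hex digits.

4197720522 in 32-bit hexadecimal is 0xFA3421CA.
Stored little-endian, the bytes at ascending addresses are CA 21 34 FA.
Read back as big-endian, the last byte is least significant, giving 0xCA2134FA.

0xCA2134FA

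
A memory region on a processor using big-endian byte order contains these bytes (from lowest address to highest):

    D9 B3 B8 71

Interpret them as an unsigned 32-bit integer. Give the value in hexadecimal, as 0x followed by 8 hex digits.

Big-endian stores the most-significant byte at the lowest address.
The bytes are already most-significant first: 0xD9B3B871.

0xD9B3B871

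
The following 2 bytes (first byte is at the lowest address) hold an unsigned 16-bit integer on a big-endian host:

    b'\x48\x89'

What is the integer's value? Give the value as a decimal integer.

In big-endian order the high byte comes first in memory.
The bytes are already most-significant first: 0x4889.
0x4889 = 18569.

18569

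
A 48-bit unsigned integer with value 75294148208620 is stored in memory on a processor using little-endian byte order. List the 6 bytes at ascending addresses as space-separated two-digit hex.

EC 27 F5 C8 7A 44

75294148208620 in hexadecimal, padded to 48 bits, is 0x447AC8F527EC.
Split into bytes (most-significant first): 44 7A C8 F5 27 EC.
In little-endian order the low byte comes first in memory.
So at ascending addresses the bytes are EC 27 F5 C8 7A 44.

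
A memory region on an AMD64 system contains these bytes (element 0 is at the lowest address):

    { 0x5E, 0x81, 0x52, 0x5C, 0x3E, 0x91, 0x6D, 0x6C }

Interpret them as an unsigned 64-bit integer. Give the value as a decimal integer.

7813060625580589406

In little-endian order the low byte comes first in memory.
Reassemble most-significant byte first: 6C 6D 91 3E 5C 52 81 5E → 0x6C6D913E5C52815E.
0x6C6D913E5C52815E = 7813060625580589406.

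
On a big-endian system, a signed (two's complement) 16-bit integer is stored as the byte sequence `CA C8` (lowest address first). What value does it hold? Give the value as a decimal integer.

Big-endian: lowest address holds the most-significant byte.
The bytes are already most-significant first: 0xCAC8.
Top bit is set, so as a signed 16-bit value this is 0xCAC8 − 2^16 = -13624.

-13624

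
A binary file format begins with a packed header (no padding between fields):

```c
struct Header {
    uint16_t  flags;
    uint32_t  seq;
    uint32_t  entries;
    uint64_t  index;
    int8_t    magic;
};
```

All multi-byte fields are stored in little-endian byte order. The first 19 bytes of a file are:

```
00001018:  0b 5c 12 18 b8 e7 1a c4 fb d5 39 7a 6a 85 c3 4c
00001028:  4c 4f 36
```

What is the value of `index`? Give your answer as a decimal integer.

`index` follows `flags` (2 B), `seq` (4 B), `entries` (4 B), so it starts at offset 2 + 4 + 4 = 10 and occupies 8 bytes.
Bytes at offsets 10..17: 39 7A 6A 85 C3 4C 4C 4F.
Little-endian: lowest address holds the least-significant byte.
Reassemble most-significant byte first: 4F 4C 4C C3 85 6A 7A 39 → 0x4F4C4CC3856A7A39.
0x4F4C4CC3856A7A39 = 5714026429866998329.

5714026429866998329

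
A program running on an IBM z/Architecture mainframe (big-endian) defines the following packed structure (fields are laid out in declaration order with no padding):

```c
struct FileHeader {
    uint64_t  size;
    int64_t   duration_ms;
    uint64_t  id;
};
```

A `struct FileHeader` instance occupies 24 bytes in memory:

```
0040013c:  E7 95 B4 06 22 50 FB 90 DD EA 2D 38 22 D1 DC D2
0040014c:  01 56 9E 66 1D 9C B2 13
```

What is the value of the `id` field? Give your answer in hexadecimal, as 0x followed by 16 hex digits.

0x01569E661D9CB213

`id` follows `size` (8 B), `duration_ms` (8 B), so it starts at offset 8 + 8 = 16 and occupies 8 bytes.
Bytes at offsets 16..23: 01 56 9E 66 1D 9C B2 13.
Big-endian: lowest address holds the most-significant byte.
The bytes are already most-significant first: 0x01569E661D9CB213.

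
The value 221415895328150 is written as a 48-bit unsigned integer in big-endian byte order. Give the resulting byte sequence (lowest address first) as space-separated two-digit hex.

221415895328150 in hexadecimal, padded to 48 bits, is 0xC96067C9E596.
Split into bytes (most-significant first): C9 60 67 C9 E5 96.
Big-endian stores the most-significant byte at the lowest address.
So the memory order matches the most-significant-first order: C9 60 67 C9 E5 96.

C9 60 67 C9 E5 96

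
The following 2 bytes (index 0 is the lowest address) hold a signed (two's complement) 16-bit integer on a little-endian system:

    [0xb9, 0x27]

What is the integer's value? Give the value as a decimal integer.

10169

Little-endian stores the least-significant byte at the lowest address.
Reassemble most-significant byte first: 27 B9 → 0x27B9.
0x27B9 = 10169.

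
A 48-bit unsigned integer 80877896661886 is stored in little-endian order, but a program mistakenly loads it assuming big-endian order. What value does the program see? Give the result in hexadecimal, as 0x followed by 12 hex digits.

0x7EFB4CDA8E49

80877896661886 in 48-bit hexadecimal is 0x498EDA4CFB7E.
Stored little-endian, the bytes at ascending addresses are 7E FB 4C DA 8E 49.
Read back as big-endian, the last byte is least significant, giving 0x7EFB4CDA8E49.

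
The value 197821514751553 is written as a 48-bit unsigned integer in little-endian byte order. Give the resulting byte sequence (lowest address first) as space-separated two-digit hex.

197821514751553 in hexadecimal, padded to 48 bits, is 0xB3EAE91D9E41.
Split into bytes (most-significant first): B3 EA E9 1D 9E 41.
In little-endian order the low byte comes first in memory.
So at ascending addresses the bytes are 41 9E 1D E9 EA B3.

41 9E 1D E9 EA B3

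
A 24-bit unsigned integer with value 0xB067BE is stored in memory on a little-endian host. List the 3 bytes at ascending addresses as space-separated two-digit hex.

Split into bytes (most-significant first): B0 67 BE.
Little-endian stores the least-significant byte at the lowest address.
So at ascending addresses the bytes are BE 67 B0.

BE 67 B0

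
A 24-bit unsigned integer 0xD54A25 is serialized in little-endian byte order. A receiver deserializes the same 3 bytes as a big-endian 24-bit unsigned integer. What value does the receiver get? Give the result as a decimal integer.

Stored little-endian, the bytes at ascending addresses are 25 4A D5.
Read back as big-endian, the last byte is least significant, giving 0x254AD5.
0x254AD5 = 2443989.

2443989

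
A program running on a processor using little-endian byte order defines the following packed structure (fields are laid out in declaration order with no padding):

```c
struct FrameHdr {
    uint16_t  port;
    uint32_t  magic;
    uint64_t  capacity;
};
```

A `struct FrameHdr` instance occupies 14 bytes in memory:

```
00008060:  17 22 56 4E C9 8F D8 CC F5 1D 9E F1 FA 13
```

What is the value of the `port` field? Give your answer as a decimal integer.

`port` is the first field, at byte offset 0, occupying 2 bytes.
Bytes at offsets 0..1: 17 22.
In little-endian order the low byte comes first in memory.
Reassemble most-significant byte first: 22 17 → 0x2217.
0x2217 = 8727.

8727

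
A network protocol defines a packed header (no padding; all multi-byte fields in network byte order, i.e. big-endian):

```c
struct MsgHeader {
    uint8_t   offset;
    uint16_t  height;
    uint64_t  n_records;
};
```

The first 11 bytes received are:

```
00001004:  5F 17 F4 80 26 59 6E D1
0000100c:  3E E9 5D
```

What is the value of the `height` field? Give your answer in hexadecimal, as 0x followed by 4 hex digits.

`height` follows `offset` (1 byte), so it starts at byte offset 1 and occupies 2 bytes.
Bytes at offsets 1..2: 17 F4.
Big-endian: lowest address holds the most-significant byte.
The bytes are already most-significant first: 0x17F4.

0x17F4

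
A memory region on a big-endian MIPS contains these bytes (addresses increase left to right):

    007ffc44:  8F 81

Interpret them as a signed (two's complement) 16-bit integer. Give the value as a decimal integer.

Big-endian stores the most-significant byte at the lowest address.
The bytes are already most-significant first: 0x8F81.
Top bit is set, so as a signed 16-bit value this is 0x8F81 − 2^16 = -28799.

-28799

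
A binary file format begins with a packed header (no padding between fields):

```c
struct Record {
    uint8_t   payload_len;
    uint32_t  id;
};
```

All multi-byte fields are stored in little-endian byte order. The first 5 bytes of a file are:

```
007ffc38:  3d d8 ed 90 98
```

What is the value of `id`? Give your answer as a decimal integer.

`id` follows `payload_len` (1 byte), so it starts at byte offset 1 and occupies 4 bytes.
Bytes at offsets 1..4: D8 ED 90 98.
Little-endian stores the least-significant byte at the lowest address.
Reassemble most-significant byte first: 98 90 ED D8 → 0x9890EDD8.
0x9890EDD8 = 2559634904.

2559634904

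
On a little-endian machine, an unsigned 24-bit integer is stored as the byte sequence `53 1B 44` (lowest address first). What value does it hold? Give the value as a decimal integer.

4463443

In little-endian order the low byte comes first in memory.
Reassemble most-significant byte first: 44 1B 53 → 0x441B53.
0x441B53 = 4463443.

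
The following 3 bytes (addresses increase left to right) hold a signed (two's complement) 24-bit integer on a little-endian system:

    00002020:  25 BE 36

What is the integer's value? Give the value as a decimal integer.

3587621

Little-endian stores the least-significant byte at the lowest address.
Reassemble most-significant byte first: 36 BE 25 → 0x36BE25.
0x36BE25 = 3587621.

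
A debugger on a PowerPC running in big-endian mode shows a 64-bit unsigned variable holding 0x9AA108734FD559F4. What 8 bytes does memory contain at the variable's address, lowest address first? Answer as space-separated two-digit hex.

Split into bytes (most-significant first): 9A A1 08 73 4F D5 59 F4.
Big-endian stores the most-significant byte at the lowest address.
So the memory order matches the most-significant-first order: 9A A1 08 73 4F D5 59 F4.

9A A1 08 73 4F D5 59 F4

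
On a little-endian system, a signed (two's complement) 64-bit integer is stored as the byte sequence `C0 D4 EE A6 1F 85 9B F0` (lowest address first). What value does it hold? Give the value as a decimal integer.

Little-endian: lowest address holds the least-significant byte.
Reassemble most-significant byte first: F0 9B 85 1F A6 EE D4 C0 → 0xF09B851FA6EED4C0.
Top bit is set, so as a signed 64-bit value this is 0xF09B851FA6EED4C0 − 2^64 = -1109146512225545024.

-1109146512225545024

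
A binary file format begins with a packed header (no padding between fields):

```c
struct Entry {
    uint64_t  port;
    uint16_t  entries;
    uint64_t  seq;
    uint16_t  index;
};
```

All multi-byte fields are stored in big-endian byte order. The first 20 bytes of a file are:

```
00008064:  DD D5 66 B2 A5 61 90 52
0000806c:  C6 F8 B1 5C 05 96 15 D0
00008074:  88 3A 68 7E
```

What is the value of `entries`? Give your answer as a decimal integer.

50936

`entries` follows `port` (8 bytes), so it starts at byte offset 8 and occupies 2 bytes.
Bytes at offsets 8..9: C6 F8.
Big-endian stores the most-significant byte at the lowest address.
The bytes are already most-significant first: 0xC6F8.
0xC6F8 = 50936.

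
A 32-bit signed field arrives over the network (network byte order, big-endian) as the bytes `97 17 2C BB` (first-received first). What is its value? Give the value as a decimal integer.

-1760088901

Big-endian: lowest address holds the most-significant byte.
The bytes are already most-significant first: 0x97172CBB.
Top bit is set, so as a signed 32-bit value this is 0x97172CBB − 2^32 = -1760088901.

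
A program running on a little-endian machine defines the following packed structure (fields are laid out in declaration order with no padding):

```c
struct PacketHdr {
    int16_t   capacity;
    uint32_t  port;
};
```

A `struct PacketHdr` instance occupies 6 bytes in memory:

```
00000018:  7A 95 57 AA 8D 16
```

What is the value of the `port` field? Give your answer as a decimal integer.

`port` follows `capacity` (2 bytes), so it starts at byte offset 2 and occupies 4 bytes.
Bytes at offsets 2..5: 57 AA 8D 16.
In little-endian order the low byte comes first in memory.
Reassemble most-significant byte first: 16 8D AA 57 → 0x168DAA57.
0x168DAA57 = 378382935.

378382935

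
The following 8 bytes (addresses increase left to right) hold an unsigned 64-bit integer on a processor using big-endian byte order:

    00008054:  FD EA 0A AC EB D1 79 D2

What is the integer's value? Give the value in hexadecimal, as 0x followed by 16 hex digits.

Big-endian stores the most-significant byte at the lowest address.
The bytes are already most-significant first: 0xFDEA0AACEBD179D2.

0xFDEA0AACEBD179D2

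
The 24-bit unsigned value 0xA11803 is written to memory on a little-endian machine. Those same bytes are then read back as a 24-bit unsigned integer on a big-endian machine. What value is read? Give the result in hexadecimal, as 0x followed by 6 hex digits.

Stored little-endian, the bytes at ascending addresses are 03 18 A1.
Read back as big-endian, the last byte is least significant, giving 0x0318A1.

0x0318A1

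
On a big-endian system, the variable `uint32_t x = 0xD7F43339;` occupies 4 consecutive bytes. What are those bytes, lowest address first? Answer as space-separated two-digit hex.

D7 F4 33 39

Split into bytes (most-significant first): D7 F4 33 39.
Big-endian stores the most-significant byte at the lowest address.
So the memory order matches the most-significant-first order: D7 F4 33 39.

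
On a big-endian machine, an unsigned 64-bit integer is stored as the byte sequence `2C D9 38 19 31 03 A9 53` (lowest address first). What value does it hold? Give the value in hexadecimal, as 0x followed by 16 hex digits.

0x2CD938193103A953

Big-endian stores the most-significant byte at the lowest address.
The bytes are already most-significant first: 0x2CD938193103A953.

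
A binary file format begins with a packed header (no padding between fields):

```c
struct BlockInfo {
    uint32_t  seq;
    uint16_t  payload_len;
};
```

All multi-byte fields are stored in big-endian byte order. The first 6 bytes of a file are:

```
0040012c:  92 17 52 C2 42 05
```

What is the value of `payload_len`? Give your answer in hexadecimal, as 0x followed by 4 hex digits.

`payload_len` follows `seq` (4 bytes), so it starts at byte offset 4 and occupies 2 bytes.
Bytes at offsets 4..5: 42 05.
Big-endian stores the most-significant byte at the lowest address.
The bytes are already most-significant first: 0x4205.

0x4205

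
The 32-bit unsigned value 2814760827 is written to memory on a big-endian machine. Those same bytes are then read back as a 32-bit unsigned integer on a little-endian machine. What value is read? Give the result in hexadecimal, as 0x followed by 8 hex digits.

2814760827 in 32-bit hexadecimal is 0xA7C5D77B.
Stored big-endian, the bytes at ascending addresses are A7 C5 D7 7B.
Read back as little-endian, the first byte is least significant, giving 0x7BD7C5A7.

0x7BD7C5A7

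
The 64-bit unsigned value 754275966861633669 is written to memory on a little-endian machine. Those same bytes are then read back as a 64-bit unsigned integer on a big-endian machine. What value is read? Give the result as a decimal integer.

754275966861633669 in 64-bit hexadecimal is 0x0A77B9FEDB66E885.
Stored little-endian, the bytes at ascending addresses are 85 E8 66 DB FE B9 77 0A.
Read back as big-endian, the last byte is least significant, giving 0x85E866DBFEB9770A.
0x85E866DBFEB9770A = 9649075296698726154.

9649075296698726154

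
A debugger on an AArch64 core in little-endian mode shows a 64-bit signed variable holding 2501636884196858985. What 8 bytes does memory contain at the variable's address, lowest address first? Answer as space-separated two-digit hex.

69 9C 91 EF 7D 99 B7 22

2501636884196858985 in hexadecimal, padded to 64 bits, is 0x22B7997DEF919C69.
Split into bytes (most-significant first): 22 B7 99 7D EF 91 9C 69.
Little-endian stores the least-significant byte at the lowest address.
So at ascending addresses the bytes are 69 9C 91 EF 7D 99 B7 22.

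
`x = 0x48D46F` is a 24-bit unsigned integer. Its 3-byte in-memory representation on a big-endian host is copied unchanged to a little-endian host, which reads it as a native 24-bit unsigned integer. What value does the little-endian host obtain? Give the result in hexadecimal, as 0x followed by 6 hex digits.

Stored big-endian, the bytes at ascending addresses are 48 D4 6F.
Read back as little-endian, the first byte is least significant, giving 0x6FD448.

0x6FD448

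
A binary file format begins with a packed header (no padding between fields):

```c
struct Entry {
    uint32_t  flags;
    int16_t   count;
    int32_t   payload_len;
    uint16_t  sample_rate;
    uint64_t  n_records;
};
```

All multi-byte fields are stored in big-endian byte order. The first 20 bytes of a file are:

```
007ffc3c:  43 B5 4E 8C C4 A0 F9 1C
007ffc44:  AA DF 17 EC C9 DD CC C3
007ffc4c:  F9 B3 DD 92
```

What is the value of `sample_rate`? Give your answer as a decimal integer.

6124

`sample_rate` follows `flags` (4 B), `count` (2 B), `payload_len` (4 B), so it starts at offset 4 + 2 + 4 = 10 and occupies 2 bytes.
Bytes at offsets 10..11: 17 EC.
Big-endian stores the most-significant byte at the lowest address.
The bytes are already most-significant first: 0x17EC.
0x17EC = 6124.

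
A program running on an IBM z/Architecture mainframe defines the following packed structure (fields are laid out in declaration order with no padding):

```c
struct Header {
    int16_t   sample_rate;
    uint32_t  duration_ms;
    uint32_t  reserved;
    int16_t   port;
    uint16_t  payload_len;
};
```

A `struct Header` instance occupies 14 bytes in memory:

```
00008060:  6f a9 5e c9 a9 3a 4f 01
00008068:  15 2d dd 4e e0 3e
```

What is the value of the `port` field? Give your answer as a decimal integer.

`port` follows `sample_rate` (2 B), `duration_ms` (4 B), `reserved` (4 B), so it starts at offset 2 + 4 + 4 = 10 and occupies 2 bytes.
Bytes at offsets 10..11: DD 4E.
In big-endian order the high byte comes first in memory.
The bytes are already most-significant first: 0xDD4E.
Top bit is set, so as a signed 16-bit value this is 0xDD4E − 2^16 = -8882.

-8882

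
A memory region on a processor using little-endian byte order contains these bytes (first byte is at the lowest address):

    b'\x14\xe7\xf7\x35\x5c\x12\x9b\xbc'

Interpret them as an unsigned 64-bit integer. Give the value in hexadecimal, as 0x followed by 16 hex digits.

0xBC9B125C35F7E714

Little-endian stores the least-significant byte at the lowest address.
Reassemble most-significant byte first: BC 9B 12 5C 35 F7 E7 14 → 0xBC9B125C35F7E714.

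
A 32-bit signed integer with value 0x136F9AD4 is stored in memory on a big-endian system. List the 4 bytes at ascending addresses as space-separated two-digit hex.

13 6F 9A D4

Split into bytes (most-significant first): 13 6F 9A D4.
Big-endian: lowest address holds the most-significant byte.
So the memory order matches the most-significant-first order: 13 6F 9A D4.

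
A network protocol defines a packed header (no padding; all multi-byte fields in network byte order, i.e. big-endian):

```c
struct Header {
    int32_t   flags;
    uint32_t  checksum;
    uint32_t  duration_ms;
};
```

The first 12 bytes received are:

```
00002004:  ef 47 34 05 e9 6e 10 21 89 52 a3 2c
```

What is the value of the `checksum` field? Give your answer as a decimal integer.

3916304417

`checksum` follows `flags` (4 bytes), so it starts at byte offset 4 and occupies 4 bytes.
Bytes at offsets 4..7: E9 6E 10 21.
Big-endian: lowest address holds the most-significant byte.
The bytes are already most-significant first: 0xE96E1021.
0xE96E1021 = 3916304417.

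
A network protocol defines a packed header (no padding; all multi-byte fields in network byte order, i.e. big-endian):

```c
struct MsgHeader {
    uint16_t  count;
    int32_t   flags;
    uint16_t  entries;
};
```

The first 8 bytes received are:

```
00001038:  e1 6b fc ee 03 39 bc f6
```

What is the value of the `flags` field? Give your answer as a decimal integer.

-51510471

`flags` follows `count` (2 bytes), so it starts at byte offset 2 and occupies 4 bytes.
Bytes at offsets 2..5: FC EE 03 39.
Big-endian stores the most-significant byte at the lowest address.
The bytes are already most-significant first: 0xFCEE0339.
Top bit is set, so as a signed 32-bit value this is 0xFCEE0339 − 2^32 = -51510471.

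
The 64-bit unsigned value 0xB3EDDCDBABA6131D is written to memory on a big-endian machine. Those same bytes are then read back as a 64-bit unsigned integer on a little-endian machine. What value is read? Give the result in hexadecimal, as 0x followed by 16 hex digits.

0x1D13A6ABDBDCEDB3

Stored big-endian, the bytes at ascending addresses are B3 ED DC DB AB A6 13 1D.
Read back as little-endian, the first byte is least significant, giving 0x1D13A6ABDBDCEDB3.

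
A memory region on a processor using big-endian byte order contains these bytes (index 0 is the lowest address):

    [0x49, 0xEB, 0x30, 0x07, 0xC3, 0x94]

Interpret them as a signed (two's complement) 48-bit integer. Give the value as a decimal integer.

81274471957396

Big-endian: lowest address holds the most-significant byte.
The bytes are already most-significant first: 0x49EB3007C394.
0x49EB3007C394 = 81274471957396.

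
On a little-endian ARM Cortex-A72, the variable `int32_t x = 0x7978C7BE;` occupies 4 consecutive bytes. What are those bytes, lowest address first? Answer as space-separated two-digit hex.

Split into bytes (most-significant first): 79 78 C7 BE.
Little-endian: lowest address holds the least-significant byte.
So at ascending addresses the bytes are BE C7 78 79.

BE C7 78 79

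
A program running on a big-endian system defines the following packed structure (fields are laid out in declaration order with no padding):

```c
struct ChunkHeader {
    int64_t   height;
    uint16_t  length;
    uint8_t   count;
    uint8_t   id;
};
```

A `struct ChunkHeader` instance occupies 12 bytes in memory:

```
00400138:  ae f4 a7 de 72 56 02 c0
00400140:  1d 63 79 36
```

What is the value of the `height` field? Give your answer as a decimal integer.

-5839858242949872960

`height` is the first field, at byte offset 0, occupying 8 bytes.
Bytes at offsets 0..7: AE F4 A7 DE 72 56 02 C0.
Big-endian stores the most-significant byte at the lowest address.
The bytes are already most-significant first: 0xAEF4A7DE725602C0.
Top bit is set, so as a signed 64-bit value this is 0xAEF4A7DE725602C0 − 2^64 = -5839858242949872960.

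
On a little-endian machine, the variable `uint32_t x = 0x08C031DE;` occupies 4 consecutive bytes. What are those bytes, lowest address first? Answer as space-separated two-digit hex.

DE 31 C0 08

Split into bytes (most-significant first): 08 C0 31 DE.
Little-endian stores the least-significant byte at the lowest address.
So at ascending addresses the bytes are DE 31 C0 08.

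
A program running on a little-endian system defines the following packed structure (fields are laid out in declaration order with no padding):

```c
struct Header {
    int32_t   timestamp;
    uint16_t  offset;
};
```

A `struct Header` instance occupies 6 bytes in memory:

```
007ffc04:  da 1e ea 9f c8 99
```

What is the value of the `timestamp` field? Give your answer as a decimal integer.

-1612046630

`timestamp` is the first field, at byte offset 0, occupying 4 bytes.
Bytes at offsets 0..3: DA 1E EA 9F.
Little-endian: lowest address holds the least-significant byte.
Reassemble most-significant byte first: 9F EA 1E DA → 0x9FEA1EDA.
Top bit is set, so as a signed 32-bit value this is 0x9FEA1EDA − 2^32 = -1612046630.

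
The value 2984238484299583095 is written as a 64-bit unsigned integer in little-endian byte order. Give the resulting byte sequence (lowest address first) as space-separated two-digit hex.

77 0E BA 1D 17 25 6A 29

2984238484299583095 in hexadecimal, padded to 64 bits, is 0x296A25171DBA0E77.
Split into bytes (most-significant first): 29 6A 25 17 1D BA 0E 77.
In little-endian order the low byte comes first in memory.
So at ascending addresses the bytes are 77 0E BA 1D 17 25 6A 29.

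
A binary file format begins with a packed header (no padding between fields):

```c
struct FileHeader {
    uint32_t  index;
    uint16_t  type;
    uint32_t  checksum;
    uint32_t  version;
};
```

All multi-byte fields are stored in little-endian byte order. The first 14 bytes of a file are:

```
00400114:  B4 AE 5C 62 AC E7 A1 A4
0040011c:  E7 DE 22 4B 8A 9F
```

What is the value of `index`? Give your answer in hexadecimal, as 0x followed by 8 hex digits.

`index` is the first field, at byte offset 0, occupying 4 bytes.
Bytes at offsets 0..3: B4 AE 5C 62.
In little-endian order the low byte comes first in memory.
Reassemble most-significant byte first: 62 5C AE B4 → 0x625CAEB4.

0x625CAEB4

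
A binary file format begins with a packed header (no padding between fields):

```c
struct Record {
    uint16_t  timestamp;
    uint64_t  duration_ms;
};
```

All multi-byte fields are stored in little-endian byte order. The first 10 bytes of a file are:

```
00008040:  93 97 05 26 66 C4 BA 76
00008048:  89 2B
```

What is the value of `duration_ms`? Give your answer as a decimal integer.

3137169159971284485

`duration_ms` follows `timestamp` (2 bytes), so it starts at byte offset 2 and occupies 8 bytes.
Bytes at offsets 2..9: 05 26 66 C4 BA 76 89 2B.
In little-endian order the low byte comes first in memory.
Reassemble most-significant byte first: 2B 89 76 BA C4 66 26 05 → 0x2B8976BAC4662605.
0x2B8976BAC4662605 = 3137169159971284485.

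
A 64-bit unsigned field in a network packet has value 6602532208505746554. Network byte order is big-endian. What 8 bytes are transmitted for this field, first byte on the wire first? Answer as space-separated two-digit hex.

5B A0 E8 0F DA 0F 74 7A

6602532208505746554 in hexadecimal, padded to 64 bits, is 0x5BA0E80FDA0F747A.
Split into bytes (most-significant first): 5B A0 E8 0F DA 0F 74 7A.
In big-endian order the high byte comes first in memory.
So the memory order matches the most-significant-first order: 5B A0 E8 0F DA 0F 74 7A.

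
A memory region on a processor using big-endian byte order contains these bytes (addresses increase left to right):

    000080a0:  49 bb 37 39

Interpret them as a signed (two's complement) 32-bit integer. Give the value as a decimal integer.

In big-endian order the high byte comes first in memory.
The bytes are already most-significant first: 0x49BB3739.
0x49BB3739 = 1237006137.

1237006137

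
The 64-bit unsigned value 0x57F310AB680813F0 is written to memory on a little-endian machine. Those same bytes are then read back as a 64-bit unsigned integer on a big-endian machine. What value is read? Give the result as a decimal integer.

Stored little-endian, the bytes at ascending addresses are F0 13 08 68 AB 10 F3 57.
Read back as big-endian, the last byte is least significant, giving 0xF0130868AB10F357.
0xF0130868AB10F357 = 17299179839299842903.

17299179839299842903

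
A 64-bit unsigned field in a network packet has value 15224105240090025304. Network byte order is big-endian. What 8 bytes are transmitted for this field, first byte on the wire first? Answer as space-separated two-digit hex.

D3 46 E3 0E 1A BA 9D 58

15224105240090025304 in hexadecimal, padded to 64 bits, is 0xD346E30E1ABA9D58.
Split into bytes (most-significant first): D3 46 E3 0E 1A BA 9D 58.
Big-endian stores the most-significant byte at the lowest address.
So the memory order matches the most-significant-first order: D3 46 E3 0E 1A BA 9D 58.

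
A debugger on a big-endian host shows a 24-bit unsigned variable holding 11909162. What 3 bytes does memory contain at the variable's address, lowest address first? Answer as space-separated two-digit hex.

B5 B8 2A

11909162 in hexadecimal, padded to 24 bits, is 0xB5B82A.
Split into bytes (most-significant first): B5 B8 2A.
In big-endian order the high byte comes first in memory.
So the memory order matches the most-significant-first order: B5 B8 2A.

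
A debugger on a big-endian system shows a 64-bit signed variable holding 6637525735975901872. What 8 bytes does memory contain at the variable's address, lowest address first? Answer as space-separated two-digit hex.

5C 1D 3A 7D 60 5B 5A B0

6637525735975901872 in hexadecimal, padded to 64 bits, is 0x5C1D3A7D605B5AB0.
Split into bytes (most-significant first): 5C 1D 3A 7D 60 5B 5A B0.
Big-endian stores the most-significant byte at the lowest address.
So the memory order matches the most-significant-first order: 5C 1D 3A 7D 60 5B 5A B0.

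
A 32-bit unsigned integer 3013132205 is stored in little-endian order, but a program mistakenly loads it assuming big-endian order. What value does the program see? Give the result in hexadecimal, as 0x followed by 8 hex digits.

3013132205 in 32-bit hexadecimal is 0xB398BFAD.
Stored little-endian, the bytes at ascending addresses are AD BF 98 B3.
Read back as big-endian, the last byte is least significant, giving 0xADBF98B3.

0xADBF98B3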